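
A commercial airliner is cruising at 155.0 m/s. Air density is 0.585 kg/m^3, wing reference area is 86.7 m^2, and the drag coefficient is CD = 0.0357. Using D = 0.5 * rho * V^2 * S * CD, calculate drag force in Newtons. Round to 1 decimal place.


Step 1: Dynamic pressure q = 0.5 * 0.585 * 155.0^2 = 7027.3125 Pa
Step 2: Drag D = q * S * CD = 7027.3125 * 86.7 * 0.0357
Step 3: D = 21750.9 N

21750.9


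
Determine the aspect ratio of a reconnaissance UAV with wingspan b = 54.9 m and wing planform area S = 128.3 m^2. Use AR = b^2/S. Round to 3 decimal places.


Step 1: b^2 = 54.9^2 = 3014.01
Step 2: AR = 3014.01 / 128.3 = 23.492

23.492


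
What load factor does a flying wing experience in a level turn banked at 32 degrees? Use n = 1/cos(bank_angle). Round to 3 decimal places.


Step 1: Convert 32 degrees to radians = 0.558505
Step 2: cos(32 deg) = 0.848048
Step 3: n = 1 / 0.848048 = 1.179

1.179


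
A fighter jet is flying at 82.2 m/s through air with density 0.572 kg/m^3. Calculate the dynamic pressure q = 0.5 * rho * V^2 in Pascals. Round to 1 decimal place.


Step 1: V^2 = 82.2^2 = 6756.84
Step 2: q = 0.5 * 0.572 * 6756.84
Step 3: q = 1932.5 Pa

1932.5


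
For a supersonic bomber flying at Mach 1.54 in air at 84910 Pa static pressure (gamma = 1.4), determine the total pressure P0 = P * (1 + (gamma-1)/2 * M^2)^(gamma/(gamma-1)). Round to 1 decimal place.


Step 1: (gamma-1)/2 * M^2 = 0.2 * 2.3716 = 0.47432
Step 2: 1 + 0.47432 = 1.47432
Step 3: Exponent gamma/(gamma-1) = 3.5
Step 4: P0 = 84910 * 1.47432^3.5 = 330392.4 Pa

330392.4


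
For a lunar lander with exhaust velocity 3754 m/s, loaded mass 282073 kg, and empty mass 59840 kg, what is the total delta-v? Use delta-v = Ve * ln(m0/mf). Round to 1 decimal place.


Step 1: Mass ratio m0/mf = 282073 / 59840 = 4.713787
Step 2: ln(4.713787) = 1.550492
Step 3: delta-v = 3754 * 1.550492 = 5820.5 m/s

5820.5


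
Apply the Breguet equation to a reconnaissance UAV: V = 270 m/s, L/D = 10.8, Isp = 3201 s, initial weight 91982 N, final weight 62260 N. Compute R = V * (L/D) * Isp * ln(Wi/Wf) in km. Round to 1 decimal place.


Step 1: Coefficient = V * (L/D) * Isp = 270 * 10.8 * 3201 = 9334116.0 m
Step 2: Wi/Wf = 91982 / 62260 = 1.477385
Step 3: ln(1.477385) = 0.390274
Step 4: R = 9334116.0 * 0.390274 = 3642860.4 m = 3642.9 km

3642.9


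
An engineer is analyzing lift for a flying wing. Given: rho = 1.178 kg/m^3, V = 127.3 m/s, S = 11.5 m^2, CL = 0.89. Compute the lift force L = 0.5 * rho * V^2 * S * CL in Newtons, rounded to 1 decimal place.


Step 1: Calculate dynamic pressure q = 0.5 * 1.178 * 127.3^2 = 0.5 * 1.178 * 16205.29 = 9544.9158 Pa
Step 2: Multiply by wing area and lift coefficient: L = 9544.9158 * 11.5 * 0.89
Step 3: L = 109766.5318 * 0.89 = 97692.2 N

97692.2


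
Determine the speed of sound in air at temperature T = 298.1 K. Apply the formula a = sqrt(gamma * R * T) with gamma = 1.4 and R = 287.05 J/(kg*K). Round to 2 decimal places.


Step 1: gamma * R * T = 1.4 * 287.05 * 298.1 = 119797.447
Step 2: a = sqrt(119797.447) = 346.12 m/s

346.12


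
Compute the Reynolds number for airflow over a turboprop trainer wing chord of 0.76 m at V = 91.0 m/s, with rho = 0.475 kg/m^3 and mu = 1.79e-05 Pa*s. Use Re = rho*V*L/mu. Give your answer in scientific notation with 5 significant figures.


Step 1: Numerator = rho * V * L = 0.475 * 91.0 * 0.76 = 32.851
Step 2: Re = 32.851 / 1.79e-05
Step 3: Re = 1.8353e+06

1.8353e+06


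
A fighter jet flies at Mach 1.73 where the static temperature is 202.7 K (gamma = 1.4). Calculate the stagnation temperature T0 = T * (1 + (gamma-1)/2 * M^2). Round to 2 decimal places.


Step 1: (gamma-1)/2 = 0.2
Step 2: M^2 = 2.9929
Step 3: 1 + 0.2 * 2.9929 = 1.59858
Step 4: T0 = 202.7 * 1.59858 = 324.03 K

324.03


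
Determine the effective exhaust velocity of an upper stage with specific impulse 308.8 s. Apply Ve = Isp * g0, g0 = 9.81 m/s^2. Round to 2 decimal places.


Step 1: Ve = Isp * g0 = 308.8 * 9.81
Step 2: Ve = 3029.33 m/s

3029.33


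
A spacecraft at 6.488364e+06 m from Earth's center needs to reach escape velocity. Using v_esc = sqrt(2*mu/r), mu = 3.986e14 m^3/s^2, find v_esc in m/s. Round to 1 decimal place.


Step 1: 2*mu/r = 2 * 3.986e14 / 6.488364e+06 = 122866103.0731
Step 2: v_esc = sqrt(122866103.0731) = 11084.5 m/s

11084.5


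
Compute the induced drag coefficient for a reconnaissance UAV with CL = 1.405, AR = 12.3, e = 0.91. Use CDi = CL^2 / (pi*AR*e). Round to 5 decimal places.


Step 1: CL^2 = 1.405^2 = 1.974025
Step 2: pi * AR * e = 3.14159 * 12.3 * 0.91 = 35.163847
Step 3: CDi = 1.974025 / 35.163847 = 0.05614

0.05614


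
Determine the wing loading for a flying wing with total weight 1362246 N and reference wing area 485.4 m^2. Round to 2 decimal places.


Step 1: Wing loading = W / S = 1362246 / 485.4
Step 2: Wing loading = 2806.44 N/m^2

2806.44


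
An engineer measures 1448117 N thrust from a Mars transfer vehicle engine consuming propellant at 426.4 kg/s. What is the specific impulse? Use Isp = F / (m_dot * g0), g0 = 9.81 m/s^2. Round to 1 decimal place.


Step 1: m_dot * g0 = 426.4 * 9.81 = 4182.98
Step 2: Isp = 1448117 / 4182.98 = 346.2 s

346.2


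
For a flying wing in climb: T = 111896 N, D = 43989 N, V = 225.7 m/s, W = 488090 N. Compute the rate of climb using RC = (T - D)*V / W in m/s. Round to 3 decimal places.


Step 1: Excess thrust = T - D = 111896 - 43989 = 67907 N
Step 2: Excess power = 67907 * 225.7 = 15326609.9 W
Step 3: RC = 15326609.9 / 488090 = 31.401 m/s

31.401


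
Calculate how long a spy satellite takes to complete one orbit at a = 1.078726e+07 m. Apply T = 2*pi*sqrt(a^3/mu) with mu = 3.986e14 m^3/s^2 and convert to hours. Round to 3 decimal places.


Step 1: a^3 / mu = 1.255259e+21 / 3.986e14 = 3.149170e+06
Step 2: sqrt(3.149170e+06) = 1774.5902 s
Step 3: T = 2*pi * 1774.5902 = 11150.08 s
Step 4: T in hours = 11150.08 / 3600 = 3.097 hours

3.097


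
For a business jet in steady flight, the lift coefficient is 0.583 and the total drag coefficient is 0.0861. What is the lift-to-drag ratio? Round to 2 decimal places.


Step 1: L/D = CL / CD = 0.583 / 0.0861
Step 2: L/D = 6.77

6.77


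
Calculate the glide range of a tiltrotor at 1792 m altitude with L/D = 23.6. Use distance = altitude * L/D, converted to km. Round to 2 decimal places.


Step 1: Glide distance = altitude * L/D = 1792 * 23.6 = 42291.2 m
Step 2: Convert to km: 42291.2 / 1000 = 42.29 km

42.29


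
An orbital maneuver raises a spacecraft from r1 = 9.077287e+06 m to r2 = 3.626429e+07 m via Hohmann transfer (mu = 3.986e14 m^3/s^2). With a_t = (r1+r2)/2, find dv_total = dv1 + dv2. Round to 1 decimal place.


Step 1: Transfer semi-major axis a_t = (9.077287e+06 + 3.626429e+07) / 2 = 2.267079e+07 m
Step 2: v1 (circular at r1) = sqrt(mu/r1) = 6626.6 m/s
Step 3: v_t1 = sqrt(mu*(2/r1 - 1/a_t)) = 8381.02 m/s
Step 4: dv1 = |8381.02 - 6626.6| = 1754.42 m/s
Step 5: v2 (circular at r2) = 3315.35 m/s, v_t2 = 2097.85 m/s
Step 6: dv2 = |3315.35 - 2097.85| = 1217.5 m/s
Step 7: Total delta-v = 1754.42 + 1217.5 = 2971.9 m/s

2971.9


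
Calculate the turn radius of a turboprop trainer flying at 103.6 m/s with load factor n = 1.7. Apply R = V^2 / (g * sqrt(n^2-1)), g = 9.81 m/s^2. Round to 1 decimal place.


Step 1: V^2 = 103.6^2 = 10732.96
Step 2: n^2 - 1 = 1.7^2 - 1 = 1.89
Step 3: sqrt(1.89) = 1.374773
Step 4: R = 10732.96 / (9.81 * 1.374773) = 795.8 m

795.8


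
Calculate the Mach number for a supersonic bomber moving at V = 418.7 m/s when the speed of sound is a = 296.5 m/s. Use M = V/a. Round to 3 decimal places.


Step 1: M = V / a = 418.7 / 296.5
Step 2: M = 1.412

1.412


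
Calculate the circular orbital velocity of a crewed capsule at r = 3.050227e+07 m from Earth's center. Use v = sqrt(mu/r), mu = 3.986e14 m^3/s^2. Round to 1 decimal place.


Step 1: mu / r = 3.986e14 / 3.050227e+07 = 13067879.866
Step 2: v = sqrt(13067879.866) = 3615.0 m/s

3615.0


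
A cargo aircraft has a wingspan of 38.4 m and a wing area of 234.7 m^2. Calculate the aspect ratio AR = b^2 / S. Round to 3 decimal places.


Step 1: b^2 = 38.4^2 = 1474.56
Step 2: AR = 1474.56 / 234.7 = 6.283

6.283


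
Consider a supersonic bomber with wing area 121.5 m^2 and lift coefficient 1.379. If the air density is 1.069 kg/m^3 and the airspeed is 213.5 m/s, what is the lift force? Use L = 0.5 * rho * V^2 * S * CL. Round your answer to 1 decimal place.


Step 1: Calculate dynamic pressure q = 0.5 * 1.069 * 213.5^2 = 0.5 * 1.069 * 45582.25 = 24363.7126 Pa
Step 2: Multiply by wing area and lift coefficient: L = 24363.7126 * 121.5 * 1.379
Step 3: L = 2960191.0839 * 1.379 = 4082103.5 N

4082103.5


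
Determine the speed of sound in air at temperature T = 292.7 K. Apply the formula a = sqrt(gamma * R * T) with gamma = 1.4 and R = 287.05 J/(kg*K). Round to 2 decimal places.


Step 1: gamma * R * T = 1.4 * 287.05 * 292.7 = 117627.349
Step 2: a = sqrt(117627.349) = 342.97 m/s

342.97


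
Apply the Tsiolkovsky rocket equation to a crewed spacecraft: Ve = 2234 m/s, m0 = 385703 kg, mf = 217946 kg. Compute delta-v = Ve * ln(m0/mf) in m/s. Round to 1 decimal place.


Step 1: Mass ratio m0/mf = 385703 / 217946 = 1.769718
Step 2: ln(1.769718) = 0.57082
Step 3: delta-v = 2234 * 0.57082 = 1275.2 m/s

1275.2


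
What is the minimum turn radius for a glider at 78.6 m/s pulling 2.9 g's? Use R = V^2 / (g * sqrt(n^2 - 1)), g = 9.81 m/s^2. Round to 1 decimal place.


Step 1: V^2 = 78.6^2 = 6177.96
Step 2: n^2 - 1 = 2.9^2 - 1 = 7.41
Step 3: sqrt(7.41) = 2.722132
Step 4: R = 6177.96 / (9.81 * 2.722132) = 231.3 m

231.3


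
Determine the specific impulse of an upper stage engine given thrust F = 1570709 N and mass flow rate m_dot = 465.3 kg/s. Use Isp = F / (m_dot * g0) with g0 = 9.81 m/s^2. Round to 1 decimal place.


Step 1: m_dot * g0 = 465.3 * 9.81 = 4564.59
Step 2: Isp = 1570709 / 4564.59 = 344.1 s

344.1


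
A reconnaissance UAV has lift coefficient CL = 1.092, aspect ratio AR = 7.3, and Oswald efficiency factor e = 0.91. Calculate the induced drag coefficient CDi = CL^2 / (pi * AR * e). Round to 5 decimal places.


Step 1: CL^2 = 1.092^2 = 1.192464
Step 2: pi * AR * e = 3.14159 * 7.3 * 0.91 = 20.8696
Step 3: CDi = 1.192464 / 20.8696 = 0.05714

0.05714


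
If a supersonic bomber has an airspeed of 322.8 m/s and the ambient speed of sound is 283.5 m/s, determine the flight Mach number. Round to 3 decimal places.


Step 1: M = V / a = 322.8 / 283.5
Step 2: M = 1.139

1.139


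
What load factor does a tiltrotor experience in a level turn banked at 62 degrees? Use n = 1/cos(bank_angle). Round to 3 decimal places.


Step 1: Convert 62 degrees to radians = 1.082104
Step 2: cos(62 deg) = 0.469472
Step 3: n = 1 / 0.469472 = 2.130

2.130


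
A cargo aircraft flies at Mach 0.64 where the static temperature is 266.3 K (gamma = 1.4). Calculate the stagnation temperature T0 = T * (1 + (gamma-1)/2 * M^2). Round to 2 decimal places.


Step 1: (gamma-1)/2 = 0.2
Step 2: M^2 = 0.4096
Step 3: 1 + 0.2 * 0.4096 = 1.08192
Step 4: T0 = 266.3 * 1.08192 = 288.12 K

288.12


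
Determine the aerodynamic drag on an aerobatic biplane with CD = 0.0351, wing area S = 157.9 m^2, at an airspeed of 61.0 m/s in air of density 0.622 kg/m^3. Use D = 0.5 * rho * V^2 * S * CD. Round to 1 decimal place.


Step 1: Dynamic pressure q = 0.5 * 0.622 * 61.0^2 = 1157.231 Pa
Step 2: Drag D = q * S * CD = 1157.231 * 157.9 * 0.0351
Step 3: D = 6413.7 N

6413.7


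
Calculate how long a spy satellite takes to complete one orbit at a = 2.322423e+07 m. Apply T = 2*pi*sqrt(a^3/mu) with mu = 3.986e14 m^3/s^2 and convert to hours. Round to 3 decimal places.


Step 1: a^3 / mu = 1.252633e+22 / 3.986e14 = 3.142582e+07
Step 2: sqrt(3.142582e+07) = 5605.8741 s
Step 3: T = 2*pi * 5605.8741 = 35222.75 s
Step 4: T in hours = 35222.75 / 3600 = 9.784 hours

9.784


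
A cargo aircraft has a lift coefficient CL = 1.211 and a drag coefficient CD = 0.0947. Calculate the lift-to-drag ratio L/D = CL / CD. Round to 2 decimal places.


Step 1: L/D = CL / CD = 1.211 / 0.0947
Step 2: L/D = 12.79

12.79


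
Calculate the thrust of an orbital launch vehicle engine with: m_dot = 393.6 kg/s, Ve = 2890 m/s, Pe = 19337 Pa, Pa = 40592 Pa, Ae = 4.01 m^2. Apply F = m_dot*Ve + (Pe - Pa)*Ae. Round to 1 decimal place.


Step 1: Momentum thrust = m_dot * Ve = 393.6 * 2890 = 1137504.0 N
Step 2: Pressure thrust = (Pe - Pa) * Ae = (19337 - 40592) * 4.01 = -85232.55 N
Step 3: Total thrust F = 1137504.0 + -85232.55 = 1052271.5 N

1052271.5


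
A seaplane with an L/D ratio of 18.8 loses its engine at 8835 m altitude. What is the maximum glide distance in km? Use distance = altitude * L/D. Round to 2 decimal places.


Step 1: Glide distance = altitude * L/D = 8835 * 18.8 = 166098.0 m
Step 2: Convert to km: 166098.0 / 1000 = 166.10 km

166.10


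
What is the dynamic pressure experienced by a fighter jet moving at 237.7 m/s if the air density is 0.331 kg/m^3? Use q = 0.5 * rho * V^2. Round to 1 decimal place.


Step 1: V^2 = 237.7^2 = 56501.29
Step 2: q = 0.5 * 0.331 * 56501.29
Step 3: q = 9351.0 Pa

9351.0


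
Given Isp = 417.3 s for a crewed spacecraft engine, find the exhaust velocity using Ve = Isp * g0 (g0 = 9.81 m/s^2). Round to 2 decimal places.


Step 1: Ve = Isp * g0 = 417.3 * 9.81
Step 2: Ve = 4093.71 m/s

4093.71


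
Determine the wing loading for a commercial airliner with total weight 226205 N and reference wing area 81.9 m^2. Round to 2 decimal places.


Step 1: Wing loading = W / S = 226205 / 81.9
Step 2: Wing loading = 2761.97 N/m^2

2761.97


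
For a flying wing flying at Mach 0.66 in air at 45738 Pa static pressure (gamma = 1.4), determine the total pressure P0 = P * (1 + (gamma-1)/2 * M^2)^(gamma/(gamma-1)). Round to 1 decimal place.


Step 1: (gamma-1)/2 * M^2 = 0.2 * 0.4356 = 0.08712
Step 2: 1 + 0.08712 = 1.08712
Step 3: Exponent gamma/(gamma-1) = 3.5
Step 4: P0 = 45738 * 1.08712^3.5 = 61270.1 Pa

61270.1


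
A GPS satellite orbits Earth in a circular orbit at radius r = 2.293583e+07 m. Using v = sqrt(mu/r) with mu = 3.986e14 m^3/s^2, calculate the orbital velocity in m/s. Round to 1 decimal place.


Step 1: mu / r = 3.986e14 / 2.293583e+07 = 17378921.9749
Step 2: v = sqrt(17378921.9749) = 4168.8 m/s

4168.8


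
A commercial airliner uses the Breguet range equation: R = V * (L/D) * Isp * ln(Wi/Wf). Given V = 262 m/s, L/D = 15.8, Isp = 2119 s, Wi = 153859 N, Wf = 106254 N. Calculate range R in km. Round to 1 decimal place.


Step 1: Coefficient = V * (L/D) * Isp = 262 * 15.8 * 2119 = 8771812.4 m
Step 2: Wi/Wf = 153859 / 106254 = 1.44803
Step 3: ln(1.44803) = 0.370204
Step 4: R = 8771812.4 * 0.370204 = 3247361.3 m = 3247.4 km

3247.4


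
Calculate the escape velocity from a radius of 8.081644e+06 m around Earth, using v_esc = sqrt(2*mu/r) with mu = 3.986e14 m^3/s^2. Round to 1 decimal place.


Step 1: 2*mu/r = 2 * 3.986e14 / 8.081644e+06 = 98643295.8443
Step 2: v_esc = sqrt(98643295.8443) = 9931.9 m/s

9931.9


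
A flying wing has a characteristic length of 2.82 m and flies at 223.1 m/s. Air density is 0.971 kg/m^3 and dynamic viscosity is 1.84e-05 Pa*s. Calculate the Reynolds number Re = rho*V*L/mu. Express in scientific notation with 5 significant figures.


Step 1: Numerator = rho * V * L = 0.971 * 223.1 * 2.82 = 610.896882
Step 2: Re = 610.896882 / 1.84e-05
Step 3: Re = 3.3201e+07

3.3201e+07


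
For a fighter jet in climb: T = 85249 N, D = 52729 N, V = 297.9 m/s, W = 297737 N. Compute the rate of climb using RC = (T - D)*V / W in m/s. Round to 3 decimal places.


Step 1: Excess thrust = T - D = 85249 - 52729 = 32520 N
Step 2: Excess power = 32520 * 297.9 = 9687708.0 W
Step 3: RC = 9687708.0 / 297737 = 32.538 m/s

32.538


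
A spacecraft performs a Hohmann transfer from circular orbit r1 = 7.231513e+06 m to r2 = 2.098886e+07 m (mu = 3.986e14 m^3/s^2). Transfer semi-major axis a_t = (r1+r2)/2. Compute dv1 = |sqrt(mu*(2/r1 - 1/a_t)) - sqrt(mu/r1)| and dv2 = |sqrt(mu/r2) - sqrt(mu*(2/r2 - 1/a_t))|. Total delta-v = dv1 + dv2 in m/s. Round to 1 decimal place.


Step 1: Transfer semi-major axis a_t = (7.231513e+06 + 2.098886e+07) / 2 = 1.411019e+07 m
Step 2: v1 (circular at r1) = sqrt(mu/r1) = 7424.28 m/s
Step 3: v_t1 = sqrt(mu*(2/r1 - 1/a_t)) = 9054.87 m/s
Step 4: dv1 = |9054.87 - 7424.28| = 1630.59 m/s
Step 5: v2 (circular at r2) = 4357.87 m/s, v_t2 = 3119.77 m/s
Step 6: dv2 = |4357.87 - 3119.77| = 1238.1 m/s
Step 7: Total delta-v = 1630.59 + 1238.1 = 2868.7 m/s

2868.7


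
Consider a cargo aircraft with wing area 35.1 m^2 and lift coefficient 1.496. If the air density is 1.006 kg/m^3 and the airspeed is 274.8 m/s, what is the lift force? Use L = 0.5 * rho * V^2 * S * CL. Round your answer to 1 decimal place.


Step 1: Calculate dynamic pressure q = 0.5 * 1.006 * 274.8^2 = 0.5 * 1.006 * 75515.04 = 37984.0651 Pa
Step 2: Multiply by wing area and lift coefficient: L = 37984.0651 * 35.1 * 1.496
Step 3: L = 1333240.6857 * 1.496 = 1994528.1 N

1994528.1


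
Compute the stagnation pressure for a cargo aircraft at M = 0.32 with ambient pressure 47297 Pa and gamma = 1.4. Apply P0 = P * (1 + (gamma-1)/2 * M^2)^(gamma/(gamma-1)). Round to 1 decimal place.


Step 1: (gamma-1)/2 * M^2 = 0.2 * 0.1024 = 0.02048
Step 2: 1 + 0.02048 = 1.02048
Step 3: Exponent gamma/(gamma-1) = 3.5
Step 4: P0 = 47297 * 1.02048^3.5 = 50774.9 Pa

50774.9


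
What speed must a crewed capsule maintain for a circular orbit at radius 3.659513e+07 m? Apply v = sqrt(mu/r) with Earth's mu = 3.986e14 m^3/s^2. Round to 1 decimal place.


Step 1: mu / r = 3.986e14 / 3.659513e+07 = 10892159.6945
Step 2: v = sqrt(10892159.6945) = 3300.3 m/s

3300.3


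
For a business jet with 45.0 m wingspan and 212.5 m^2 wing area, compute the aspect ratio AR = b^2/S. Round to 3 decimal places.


Step 1: b^2 = 45.0^2 = 2025.0
Step 2: AR = 2025.0 / 212.5 = 9.529

9.529


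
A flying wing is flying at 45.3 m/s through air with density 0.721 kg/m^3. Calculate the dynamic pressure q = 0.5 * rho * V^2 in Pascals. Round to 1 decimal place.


Step 1: V^2 = 45.3^2 = 2052.09
Step 2: q = 0.5 * 0.721 * 2052.09
Step 3: q = 739.8 Pa

739.8


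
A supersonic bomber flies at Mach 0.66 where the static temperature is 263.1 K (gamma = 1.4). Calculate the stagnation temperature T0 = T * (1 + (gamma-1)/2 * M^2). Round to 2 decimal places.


Step 1: (gamma-1)/2 = 0.2
Step 2: M^2 = 0.4356
Step 3: 1 + 0.2 * 0.4356 = 1.08712
Step 4: T0 = 263.1 * 1.08712 = 286.02 K

286.02


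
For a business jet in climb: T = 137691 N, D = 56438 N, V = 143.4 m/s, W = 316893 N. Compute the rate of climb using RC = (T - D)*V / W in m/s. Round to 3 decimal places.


Step 1: Excess thrust = T - D = 137691 - 56438 = 81253 N
Step 2: Excess power = 81253 * 143.4 = 11651680.2 W
Step 3: RC = 11651680.2 / 316893 = 36.768 m/s

36.768


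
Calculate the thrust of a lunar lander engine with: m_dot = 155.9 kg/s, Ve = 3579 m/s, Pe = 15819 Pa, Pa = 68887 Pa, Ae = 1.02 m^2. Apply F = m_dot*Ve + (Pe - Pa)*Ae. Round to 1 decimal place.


Step 1: Momentum thrust = m_dot * Ve = 155.9 * 3579 = 557966.1 N
Step 2: Pressure thrust = (Pe - Pa) * Ae = (15819 - 68887) * 1.02 = -54129.36 N
Step 3: Total thrust F = 557966.1 + -54129.36 = 503836.7 N

503836.7


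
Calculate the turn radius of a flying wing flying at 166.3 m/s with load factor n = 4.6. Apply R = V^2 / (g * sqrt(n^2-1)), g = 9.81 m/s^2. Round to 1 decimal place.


Step 1: V^2 = 166.3^2 = 27655.69
Step 2: n^2 - 1 = 4.6^2 - 1 = 20.16
Step 3: sqrt(20.16) = 4.489989
Step 4: R = 27655.69 / (9.81 * 4.489989) = 627.9 m

627.9


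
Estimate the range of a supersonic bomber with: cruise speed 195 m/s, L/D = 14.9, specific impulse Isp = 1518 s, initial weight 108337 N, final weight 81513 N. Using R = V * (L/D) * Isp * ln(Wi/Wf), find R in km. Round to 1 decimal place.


Step 1: Coefficient = V * (L/D) * Isp = 195 * 14.9 * 1518 = 4410549.0 m
Step 2: Wi/Wf = 108337 / 81513 = 1.329076
Step 3: ln(1.329076) = 0.284484
Step 4: R = 4410549.0 * 0.284484 = 1254731.6 m = 1254.7 km

1254.7


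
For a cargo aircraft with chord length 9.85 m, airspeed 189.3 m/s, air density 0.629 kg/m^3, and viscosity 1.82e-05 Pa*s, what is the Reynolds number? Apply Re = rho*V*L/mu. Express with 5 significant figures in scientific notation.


Step 1: Numerator = rho * V * L = 0.629 * 189.3 * 9.85 = 1172.836545
Step 2: Re = 1172.836545 / 1.82e-05
Step 3: Re = 6.4442e+07

6.4442e+07


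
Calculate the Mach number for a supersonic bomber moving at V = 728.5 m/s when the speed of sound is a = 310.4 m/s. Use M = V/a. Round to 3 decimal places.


Step 1: M = V / a = 728.5 / 310.4
Step 2: M = 2.347

2.347


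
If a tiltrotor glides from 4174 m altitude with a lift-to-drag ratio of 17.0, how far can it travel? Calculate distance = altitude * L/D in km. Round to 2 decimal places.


Step 1: Glide distance = altitude * L/D = 4174 * 17.0 = 70958.0 m
Step 2: Convert to km: 70958.0 / 1000 = 70.96 km

70.96


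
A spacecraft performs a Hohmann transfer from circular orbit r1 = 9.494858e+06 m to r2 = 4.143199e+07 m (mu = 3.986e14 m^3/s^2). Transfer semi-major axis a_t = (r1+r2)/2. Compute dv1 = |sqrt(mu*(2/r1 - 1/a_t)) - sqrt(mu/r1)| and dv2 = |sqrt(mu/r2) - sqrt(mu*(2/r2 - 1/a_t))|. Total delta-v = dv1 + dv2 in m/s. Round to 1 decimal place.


Step 1: Transfer semi-major axis a_t = (9.494858e+06 + 4.143199e+07) / 2 = 2.546342e+07 m
Step 2: v1 (circular at r1) = sqrt(mu/r1) = 6479.25 m/s
Step 3: v_t1 = sqrt(mu*(2/r1 - 1/a_t)) = 8264.83 m/s
Step 4: dv1 = |8264.83 - 6479.25| = 1785.58 m/s
Step 5: v2 (circular at r2) = 3101.71 m/s, v_t2 = 1894.03 m/s
Step 6: dv2 = |3101.71 - 1894.03| = 1207.68 m/s
Step 7: Total delta-v = 1785.58 + 1207.68 = 2993.3 m/s

2993.3


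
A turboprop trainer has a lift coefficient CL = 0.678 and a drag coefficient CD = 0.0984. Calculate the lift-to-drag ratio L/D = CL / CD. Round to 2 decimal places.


Step 1: L/D = CL / CD = 0.678 / 0.0984
Step 2: L/D = 6.89

6.89


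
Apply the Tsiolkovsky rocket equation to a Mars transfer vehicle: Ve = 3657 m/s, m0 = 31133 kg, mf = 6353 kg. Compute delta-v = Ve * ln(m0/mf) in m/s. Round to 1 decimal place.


Step 1: Mass ratio m0/mf = 31133 / 6353 = 4.900519
Step 2: ln(4.900519) = 1.589341
Step 3: delta-v = 3657 * 1.589341 = 5812.2 m/s

5812.2


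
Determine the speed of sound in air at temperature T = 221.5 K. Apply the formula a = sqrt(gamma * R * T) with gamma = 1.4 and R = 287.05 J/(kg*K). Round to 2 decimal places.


Step 1: gamma * R * T = 1.4 * 287.05 * 221.5 = 89014.205
Step 2: a = sqrt(89014.205) = 298.35 m/s

298.35


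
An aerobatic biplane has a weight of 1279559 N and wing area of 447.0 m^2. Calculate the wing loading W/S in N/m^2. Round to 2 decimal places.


Step 1: Wing loading = W / S = 1279559 / 447.0
Step 2: Wing loading = 2862.55 N/m^2

2862.55


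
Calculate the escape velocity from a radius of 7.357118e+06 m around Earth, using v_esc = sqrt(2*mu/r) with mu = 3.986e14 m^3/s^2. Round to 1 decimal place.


Step 1: 2*mu/r = 2 * 3.986e14 / 7.357118e+06 = 108357647.655
Step 2: v_esc = sqrt(108357647.655) = 10409.5 m/s

10409.5


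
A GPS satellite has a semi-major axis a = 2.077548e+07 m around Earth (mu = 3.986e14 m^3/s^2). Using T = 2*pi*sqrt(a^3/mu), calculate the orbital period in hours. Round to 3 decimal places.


Step 1: a^3 / mu = 8.967125e+21 / 3.986e14 = 2.249655e+07
Step 2: sqrt(2.249655e+07) = 4743.0527 s
Step 3: T = 2*pi * 4743.0527 = 29801.48 s
Step 4: T in hours = 29801.48 / 3600 = 8.278 hours

8.278


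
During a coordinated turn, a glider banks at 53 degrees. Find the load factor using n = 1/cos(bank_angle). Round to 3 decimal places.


Step 1: Convert 53 degrees to radians = 0.925025
Step 2: cos(53 deg) = 0.601815
Step 3: n = 1 / 0.601815 = 1.662

1.662


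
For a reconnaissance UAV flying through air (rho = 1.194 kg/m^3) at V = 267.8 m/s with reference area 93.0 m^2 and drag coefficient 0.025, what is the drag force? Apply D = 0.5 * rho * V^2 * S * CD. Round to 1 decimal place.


Step 1: Dynamic pressure q = 0.5 * 1.194 * 267.8^2 = 42814.9535 Pa
Step 2: Drag D = q * S * CD = 42814.9535 * 93.0 * 0.025
Step 3: D = 99544.8 N

99544.8


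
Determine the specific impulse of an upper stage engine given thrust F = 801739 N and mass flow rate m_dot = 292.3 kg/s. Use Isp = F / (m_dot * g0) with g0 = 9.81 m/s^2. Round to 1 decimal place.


Step 1: m_dot * g0 = 292.3 * 9.81 = 2867.46
Step 2: Isp = 801739 / 2867.46 = 279.6 s

279.6


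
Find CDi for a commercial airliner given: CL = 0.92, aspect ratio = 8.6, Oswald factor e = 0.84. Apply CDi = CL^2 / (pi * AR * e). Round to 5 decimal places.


Step 1: CL^2 = 0.92^2 = 0.8464
Step 2: pi * AR * e = 3.14159 * 8.6 * 0.84 = 22.694865
Step 3: CDi = 0.8464 / 22.694865 = 0.03729

0.03729


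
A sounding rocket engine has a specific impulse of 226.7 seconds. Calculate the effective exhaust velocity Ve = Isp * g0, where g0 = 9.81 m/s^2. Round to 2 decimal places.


Step 1: Ve = Isp * g0 = 226.7 * 9.81
Step 2: Ve = 2223.93 m/s

2223.93


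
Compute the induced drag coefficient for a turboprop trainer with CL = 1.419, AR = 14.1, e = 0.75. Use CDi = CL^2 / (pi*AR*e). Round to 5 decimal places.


Step 1: CL^2 = 1.419^2 = 2.013561
Step 2: pi * AR * e = 3.14159 * 14.1 * 0.75 = 33.222342
Step 3: CDi = 2.013561 / 33.222342 = 0.06061

0.06061


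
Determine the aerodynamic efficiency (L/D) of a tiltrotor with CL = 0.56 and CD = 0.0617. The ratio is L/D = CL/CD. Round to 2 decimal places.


Step 1: L/D = CL / CD = 0.56 / 0.0617
Step 2: L/D = 9.08

9.08


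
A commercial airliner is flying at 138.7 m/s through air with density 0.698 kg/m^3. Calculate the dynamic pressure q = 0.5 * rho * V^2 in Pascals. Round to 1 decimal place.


Step 1: V^2 = 138.7^2 = 19237.69
Step 2: q = 0.5 * 0.698 * 19237.69
Step 3: q = 6714.0 Pa

6714.0


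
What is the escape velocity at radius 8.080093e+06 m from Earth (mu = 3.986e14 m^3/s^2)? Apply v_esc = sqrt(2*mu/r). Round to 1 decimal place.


Step 1: 2*mu/r = 2 * 3.986e14 / 8.080093e+06 = 98662230.7441
Step 2: v_esc = sqrt(98662230.7441) = 9932.9 m/s

9932.9


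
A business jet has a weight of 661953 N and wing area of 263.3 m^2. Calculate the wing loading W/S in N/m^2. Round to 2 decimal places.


Step 1: Wing loading = W / S = 661953 / 263.3
Step 2: Wing loading = 2514.06 N/m^2

2514.06


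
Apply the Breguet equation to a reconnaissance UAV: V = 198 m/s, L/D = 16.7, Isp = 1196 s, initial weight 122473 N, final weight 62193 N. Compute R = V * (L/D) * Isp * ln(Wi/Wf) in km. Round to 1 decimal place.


Step 1: Coefficient = V * (L/D) * Isp = 198 * 16.7 * 1196 = 3954693.6 m
Step 2: Wi/Wf = 122473 / 62193 = 1.969241
Step 3: ln(1.969241) = 0.677648
Step 4: R = 3954693.6 * 0.677648 = 2679890.8 m = 2679.9 km

2679.9


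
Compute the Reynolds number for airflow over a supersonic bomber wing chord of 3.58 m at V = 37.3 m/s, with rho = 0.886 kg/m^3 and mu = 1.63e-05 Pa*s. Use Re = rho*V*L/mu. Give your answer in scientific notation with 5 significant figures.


Step 1: Numerator = rho * V * L = 0.886 * 37.3 * 3.58 = 118.311124
Step 2: Re = 118.311124 / 1.63e-05
Step 3: Re = 7.2584e+06

7.2584e+06


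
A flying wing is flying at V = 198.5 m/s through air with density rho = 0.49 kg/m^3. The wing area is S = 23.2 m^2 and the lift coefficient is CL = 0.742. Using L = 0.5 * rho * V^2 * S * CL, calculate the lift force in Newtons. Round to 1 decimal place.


Step 1: Calculate dynamic pressure q = 0.5 * 0.49 * 198.5^2 = 0.5 * 0.49 * 39402.25 = 9653.5513 Pa
Step 2: Multiply by wing area and lift coefficient: L = 9653.5513 * 23.2 * 0.742
Step 3: L = 223962.389 * 0.742 = 166180.1 N

166180.1


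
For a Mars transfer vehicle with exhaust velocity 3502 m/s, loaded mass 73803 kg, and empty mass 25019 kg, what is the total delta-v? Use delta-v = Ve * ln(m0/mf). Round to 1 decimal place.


Step 1: Mass ratio m0/mf = 73803 / 25019 = 2.949878
Step 2: ln(2.949878) = 1.081764
Step 3: delta-v = 3502 * 1.081764 = 3788.3 m/s

3788.3


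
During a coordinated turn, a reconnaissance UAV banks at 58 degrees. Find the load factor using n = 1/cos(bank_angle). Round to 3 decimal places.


Step 1: Convert 58 degrees to radians = 1.012291
Step 2: cos(58 deg) = 0.529919
Step 3: n = 1 / 0.529919 = 1.887

1.887


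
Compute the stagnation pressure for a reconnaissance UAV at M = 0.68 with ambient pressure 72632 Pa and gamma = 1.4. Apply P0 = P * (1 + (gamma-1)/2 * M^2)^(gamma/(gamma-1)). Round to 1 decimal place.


Step 1: (gamma-1)/2 * M^2 = 0.2 * 0.4624 = 0.09248
Step 2: 1 + 0.09248 = 1.09248
Step 3: Exponent gamma/(gamma-1) = 3.5
Step 4: P0 = 72632 * 1.09248^3.5 = 98986.3 Pa

98986.3


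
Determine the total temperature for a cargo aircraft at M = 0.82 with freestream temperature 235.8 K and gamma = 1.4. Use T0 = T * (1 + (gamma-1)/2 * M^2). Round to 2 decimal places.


Step 1: (gamma-1)/2 = 0.2
Step 2: M^2 = 0.6724
Step 3: 1 + 0.2 * 0.6724 = 1.13448
Step 4: T0 = 235.8 * 1.13448 = 267.51 K

267.51


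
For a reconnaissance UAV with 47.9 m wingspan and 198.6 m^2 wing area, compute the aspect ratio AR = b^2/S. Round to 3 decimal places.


Step 1: b^2 = 47.9^2 = 2294.41
Step 2: AR = 2294.41 / 198.6 = 11.553

11.553


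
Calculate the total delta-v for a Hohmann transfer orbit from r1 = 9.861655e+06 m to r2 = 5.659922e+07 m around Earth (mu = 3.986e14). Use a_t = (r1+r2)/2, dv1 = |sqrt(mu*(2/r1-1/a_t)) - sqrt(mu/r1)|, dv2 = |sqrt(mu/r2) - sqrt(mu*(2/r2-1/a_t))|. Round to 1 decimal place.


Step 1: Transfer semi-major axis a_t = (9.861655e+06 + 5.659922e+07) / 2 = 3.323044e+07 m
Step 2: v1 (circular at r1) = sqrt(mu/r1) = 6357.61 m/s
Step 3: v_t1 = sqrt(mu*(2/r1 - 1/a_t)) = 8297.19 m/s
Step 4: dv1 = |8297.19 - 6357.61| = 1939.58 m/s
Step 5: v2 (circular at r2) = 2653.77 m/s, v_t2 = 1445.67 m/s
Step 6: dv2 = |2653.77 - 1445.67| = 1208.1 m/s
Step 7: Total delta-v = 1939.58 + 1208.1 = 3147.7 m/s

3147.7


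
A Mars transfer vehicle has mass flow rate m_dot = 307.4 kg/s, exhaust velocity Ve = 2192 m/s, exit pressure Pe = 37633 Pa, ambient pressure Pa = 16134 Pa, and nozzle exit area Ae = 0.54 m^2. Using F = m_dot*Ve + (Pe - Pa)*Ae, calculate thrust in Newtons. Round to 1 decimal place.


Step 1: Momentum thrust = m_dot * Ve = 307.4 * 2192 = 673820.8 N
Step 2: Pressure thrust = (Pe - Pa) * Ae = (37633 - 16134) * 0.54 = 11609.46 N
Step 3: Total thrust F = 673820.8 + 11609.46 = 685430.3 N

685430.3


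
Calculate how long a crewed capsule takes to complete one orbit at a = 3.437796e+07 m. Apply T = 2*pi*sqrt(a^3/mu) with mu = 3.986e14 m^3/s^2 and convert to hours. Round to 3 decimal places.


Step 1: a^3 / mu = 4.062939e+22 / 3.986e14 = 1.019302e+08
Step 2: sqrt(1.019302e+08) = 10096.0503 s
Step 3: T = 2*pi * 10096.0503 = 63435.35 s
Step 4: T in hours = 63435.35 / 3600 = 17.621 hours

17.621


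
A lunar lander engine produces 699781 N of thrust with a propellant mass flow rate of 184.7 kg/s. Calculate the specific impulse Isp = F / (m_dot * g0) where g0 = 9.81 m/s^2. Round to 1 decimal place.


Step 1: m_dot * g0 = 184.7 * 9.81 = 1811.91
Step 2: Isp = 699781 / 1811.91 = 386.2 s

386.2


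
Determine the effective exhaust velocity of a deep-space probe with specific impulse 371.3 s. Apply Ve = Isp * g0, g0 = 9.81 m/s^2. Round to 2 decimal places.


Step 1: Ve = Isp * g0 = 371.3 * 9.81
Step 2: Ve = 3642.45 m/s

3642.45


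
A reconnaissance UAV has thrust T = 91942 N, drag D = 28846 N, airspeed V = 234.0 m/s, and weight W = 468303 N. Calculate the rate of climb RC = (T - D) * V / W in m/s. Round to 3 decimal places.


Step 1: Excess thrust = T - D = 91942 - 28846 = 63096 N
Step 2: Excess power = 63096 * 234.0 = 14764464.0 W
Step 3: RC = 14764464.0 / 468303 = 31.528 m/s

31.528


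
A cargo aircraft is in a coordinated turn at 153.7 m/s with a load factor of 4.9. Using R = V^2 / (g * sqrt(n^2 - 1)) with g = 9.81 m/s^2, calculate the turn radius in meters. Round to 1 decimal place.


Step 1: V^2 = 153.7^2 = 23623.69
Step 2: n^2 - 1 = 4.9^2 - 1 = 23.01
Step 3: sqrt(23.01) = 4.796874
Step 4: R = 23623.69 / (9.81 * 4.796874) = 502.0 m

502.0


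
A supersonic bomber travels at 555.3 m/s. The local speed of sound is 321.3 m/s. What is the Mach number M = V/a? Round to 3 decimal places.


Step 1: M = V / a = 555.3 / 321.3
Step 2: M = 1.728

1.728


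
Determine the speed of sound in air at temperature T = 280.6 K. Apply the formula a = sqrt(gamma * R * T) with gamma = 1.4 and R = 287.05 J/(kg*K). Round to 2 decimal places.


Step 1: gamma * R * T = 1.4 * 287.05 * 280.6 = 112764.722
Step 2: a = sqrt(112764.722) = 335.80 m/s

335.80


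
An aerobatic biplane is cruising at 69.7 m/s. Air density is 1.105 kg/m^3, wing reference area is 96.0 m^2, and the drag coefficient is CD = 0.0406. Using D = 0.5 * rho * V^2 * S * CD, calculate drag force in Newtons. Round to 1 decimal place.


Step 1: Dynamic pressure q = 0.5 * 1.105 * 69.7^2 = 2684.0947 Pa
Step 2: Drag D = q * S * CD = 2684.0947 * 96.0 * 0.0406
Step 3: D = 10461.5 N

10461.5


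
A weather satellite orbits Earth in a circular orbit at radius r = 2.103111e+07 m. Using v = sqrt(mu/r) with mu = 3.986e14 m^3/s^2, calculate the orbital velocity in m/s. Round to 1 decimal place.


Step 1: mu / r = 3.986e14 / 2.103111e+07 = 18952875.0503
Step 2: v = sqrt(18952875.0503) = 4353.5 m/s

4353.5


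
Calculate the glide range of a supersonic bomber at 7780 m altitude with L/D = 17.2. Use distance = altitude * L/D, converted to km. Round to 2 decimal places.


Step 1: Glide distance = altitude * L/D = 7780 * 17.2 = 133816.0 m
Step 2: Convert to km: 133816.0 / 1000 = 133.82 km

133.82


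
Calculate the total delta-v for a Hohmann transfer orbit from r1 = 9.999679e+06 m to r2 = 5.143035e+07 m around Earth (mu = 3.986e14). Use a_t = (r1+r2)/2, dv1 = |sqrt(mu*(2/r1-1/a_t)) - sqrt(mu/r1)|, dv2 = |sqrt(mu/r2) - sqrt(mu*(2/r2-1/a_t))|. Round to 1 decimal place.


Step 1: Transfer semi-major axis a_t = (9.999679e+06 + 5.143035e+07) / 2 = 3.071501e+07 m
Step 2: v1 (circular at r1) = sqrt(mu/r1) = 6313.58 m/s
Step 3: v_t1 = sqrt(mu*(2/r1 - 1/a_t)) = 8169.77 m/s
Step 4: dv1 = |8169.77 - 6313.58| = 1856.19 m/s
Step 5: v2 (circular at r2) = 2783.93 m/s, v_t2 = 1588.46 m/s
Step 6: dv2 = |2783.93 - 1588.46| = 1195.47 m/s
Step 7: Total delta-v = 1856.19 + 1195.47 = 3051.7 m/s

3051.7


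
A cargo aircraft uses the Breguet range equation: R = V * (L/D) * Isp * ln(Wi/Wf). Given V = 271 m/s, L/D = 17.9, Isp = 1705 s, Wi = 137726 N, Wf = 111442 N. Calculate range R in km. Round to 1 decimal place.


Step 1: Coefficient = V * (L/D) * Isp = 271 * 17.9 * 1705 = 8270784.5 m
Step 2: Wi/Wf = 137726 / 111442 = 1.235854
Step 3: ln(1.235854) = 0.211762
Step 4: R = 8270784.5 * 0.211762 = 1751437.3 m = 1751.4 km

1751.4


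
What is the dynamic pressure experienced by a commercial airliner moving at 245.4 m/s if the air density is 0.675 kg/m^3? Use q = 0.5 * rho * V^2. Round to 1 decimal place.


Step 1: V^2 = 245.4^2 = 60221.16
Step 2: q = 0.5 * 0.675 * 60221.16
Step 3: q = 20324.6 Pa

20324.6


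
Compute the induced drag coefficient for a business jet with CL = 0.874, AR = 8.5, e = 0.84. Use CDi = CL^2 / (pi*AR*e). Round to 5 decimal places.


Step 1: CL^2 = 0.874^2 = 0.763876
Step 2: pi * AR * e = 3.14159 * 8.5 * 0.84 = 22.430972
Step 3: CDi = 0.763876 / 22.430972 = 0.03405

0.03405


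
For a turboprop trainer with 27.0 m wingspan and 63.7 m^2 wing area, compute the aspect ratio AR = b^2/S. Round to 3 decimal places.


Step 1: b^2 = 27.0^2 = 729.0
Step 2: AR = 729.0 / 63.7 = 11.444

11.444


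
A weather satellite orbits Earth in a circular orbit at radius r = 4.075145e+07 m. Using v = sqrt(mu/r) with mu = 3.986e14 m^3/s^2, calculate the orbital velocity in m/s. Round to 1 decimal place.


Step 1: mu / r = 3.986e14 / 4.075145e+07 = 9781247.0477
Step 2: v = sqrt(9781247.0477) = 3127.5 m/s

3127.5


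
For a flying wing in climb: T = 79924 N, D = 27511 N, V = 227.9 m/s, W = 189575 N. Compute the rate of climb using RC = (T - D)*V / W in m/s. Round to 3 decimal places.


Step 1: Excess thrust = T - D = 79924 - 27511 = 52413 N
Step 2: Excess power = 52413 * 227.9 = 11944922.7 W
Step 3: RC = 11944922.7 / 189575 = 63.009 m/s

63.009


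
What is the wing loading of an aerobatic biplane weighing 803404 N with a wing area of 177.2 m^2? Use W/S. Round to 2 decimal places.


Step 1: Wing loading = W / S = 803404 / 177.2
Step 2: Wing loading = 4533.88 N/m^2

4533.88


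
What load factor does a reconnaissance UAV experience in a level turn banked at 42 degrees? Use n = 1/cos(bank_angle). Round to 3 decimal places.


Step 1: Convert 42 degrees to radians = 0.733038
Step 2: cos(42 deg) = 0.743145
Step 3: n = 1 / 0.743145 = 1.346

1.346


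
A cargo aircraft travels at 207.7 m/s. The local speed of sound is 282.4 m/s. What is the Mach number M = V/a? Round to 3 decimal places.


Step 1: M = V / a = 207.7 / 282.4
Step 2: M = 0.735

0.735


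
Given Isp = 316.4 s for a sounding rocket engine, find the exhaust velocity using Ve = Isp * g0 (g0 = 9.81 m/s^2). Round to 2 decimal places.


Step 1: Ve = Isp * g0 = 316.4 * 9.81
Step 2: Ve = 3103.88 m/s

3103.88


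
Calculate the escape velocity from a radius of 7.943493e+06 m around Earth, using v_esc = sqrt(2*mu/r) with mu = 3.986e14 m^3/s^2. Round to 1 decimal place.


Step 1: 2*mu/r = 2 * 3.986e14 / 7.943493e+06 = 100358872.35
Step 2: v_esc = sqrt(100358872.35) = 10017.9 m/s

10017.9


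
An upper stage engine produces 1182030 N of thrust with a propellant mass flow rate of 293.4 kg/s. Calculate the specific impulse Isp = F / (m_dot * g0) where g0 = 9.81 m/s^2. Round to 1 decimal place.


Step 1: m_dot * g0 = 293.4 * 9.81 = 2878.25
Step 2: Isp = 1182030 / 2878.25 = 410.7 s

410.7


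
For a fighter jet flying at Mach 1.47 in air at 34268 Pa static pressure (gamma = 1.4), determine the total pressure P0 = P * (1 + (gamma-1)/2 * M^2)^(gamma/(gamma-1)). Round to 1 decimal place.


Step 1: (gamma-1)/2 * M^2 = 0.2 * 2.1609 = 0.43218
Step 2: 1 + 0.43218 = 1.43218
Step 3: Exponent gamma/(gamma-1) = 3.5
Step 4: P0 = 34268 * 1.43218^3.5 = 120470.4 Pa

120470.4


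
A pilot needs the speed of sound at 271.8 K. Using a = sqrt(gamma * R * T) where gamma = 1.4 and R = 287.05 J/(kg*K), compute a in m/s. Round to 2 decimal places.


Step 1: gamma * R * T = 1.4 * 287.05 * 271.8 = 109228.266
Step 2: a = sqrt(109228.266) = 330.50 m/s

330.50


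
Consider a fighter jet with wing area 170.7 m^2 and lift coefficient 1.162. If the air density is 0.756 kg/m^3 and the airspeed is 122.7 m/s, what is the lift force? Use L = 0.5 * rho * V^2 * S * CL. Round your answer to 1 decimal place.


Step 1: Calculate dynamic pressure q = 0.5 * 0.756 * 122.7^2 = 0.5 * 0.756 * 15055.29 = 5690.8996 Pa
Step 2: Multiply by wing area and lift coefficient: L = 5690.8996 * 170.7 * 1.162
Step 3: L = 971436.5651 * 1.162 = 1128809.3 N

1128809.3


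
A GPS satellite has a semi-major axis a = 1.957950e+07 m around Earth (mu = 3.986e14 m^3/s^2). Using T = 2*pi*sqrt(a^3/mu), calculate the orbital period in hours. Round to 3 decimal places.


Step 1: a^3 / mu = 7.505935e+21 / 3.986e14 = 1.883074e+07
Step 2: sqrt(1.883074e+07) = 4339.4406 s
Step 3: T = 2*pi * 4339.4406 = 27265.51 s
Step 4: T in hours = 27265.51 / 3600 = 7.574 hours

7.574


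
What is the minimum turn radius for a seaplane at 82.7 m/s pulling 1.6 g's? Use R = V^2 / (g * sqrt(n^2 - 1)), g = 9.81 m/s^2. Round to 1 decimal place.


Step 1: V^2 = 82.7^2 = 6839.29
Step 2: n^2 - 1 = 1.6^2 - 1 = 1.56
Step 3: sqrt(1.56) = 1.249
Step 4: R = 6839.29 / (9.81 * 1.249) = 558.2 m

558.2


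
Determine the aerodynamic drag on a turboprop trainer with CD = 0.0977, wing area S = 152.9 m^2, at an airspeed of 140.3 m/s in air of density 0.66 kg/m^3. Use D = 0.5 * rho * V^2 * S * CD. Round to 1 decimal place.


Step 1: Dynamic pressure q = 0.5 * 0.66 * 140.3^2 = 6495.7497 Pa
Step 2: Drag D = q * S * CD = 6495.7497 * 152.9 * 0.0977
Step 3: D = 97035.7 N

97035.7
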